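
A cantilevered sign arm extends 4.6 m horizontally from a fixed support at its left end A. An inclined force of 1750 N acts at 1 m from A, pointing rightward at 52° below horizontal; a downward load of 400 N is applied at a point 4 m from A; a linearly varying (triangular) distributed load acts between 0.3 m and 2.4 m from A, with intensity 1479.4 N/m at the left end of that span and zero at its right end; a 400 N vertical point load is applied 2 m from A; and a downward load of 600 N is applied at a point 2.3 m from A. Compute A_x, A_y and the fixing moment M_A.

Resultant of the triangular load: ½ × 1479.4 × 2.1 = 1553.37 N, acting at 1 m from A (one-third of the span from the peak).
ΣF_x = 0: A_x + 1750·cos52° = 0 → A_x = -1077 N.
ΣF_y = 0: A_y − 1750·sin52° − 400 − ½·1479.4·2.1 − 400 − 600 = 0 → A_y = 4332 N.
ΣM about A: M_A − 1750·sin52°·1 − 400·4 − (½·1479.4·2.1)·1 − 400·2 − 600·2.3 = 0 → M_A = 6712 N·m.

A_x = -1077 N, A_y = 4332 N, M_A = 6712 N·m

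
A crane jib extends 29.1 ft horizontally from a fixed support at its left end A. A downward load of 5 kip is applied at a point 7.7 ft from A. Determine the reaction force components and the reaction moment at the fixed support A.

ΣF_x = 0: A_x = 0.
ΣF_y = 0: A_y − 5 = 0 → A_y = 5.000 kip.
ΣM about A: M_A − 5·7.7 = 0 → M_A = 38.50 kip·ft.

A_x = 0, A_y = 5.000 kip, M_A = 38.50 kip·ft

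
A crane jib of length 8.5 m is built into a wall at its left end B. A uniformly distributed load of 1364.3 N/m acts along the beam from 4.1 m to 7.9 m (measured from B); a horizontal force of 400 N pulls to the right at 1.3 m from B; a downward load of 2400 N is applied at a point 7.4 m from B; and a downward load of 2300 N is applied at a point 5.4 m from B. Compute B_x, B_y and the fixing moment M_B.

Resultant of the distributed load: 1364.3 × 3.8 = 5184.34 N at 6 m from B.
ΣF_x = 0: B_x + 400 = 0 → B_x = -400.0 N.
ΣF_y = 0: B_y − 1364.3·3.8 − 2400 − 2300 = 0 → B_y = 9884 N.
ΣM about B: M_B − (1364.3·3.8)·6 − 2400·7.4 − 2300·5.4 = 0 → M_B = 61290 N·m.

B_x = -400.0 N, B_y = 9884 N, M_B = 61290 N·m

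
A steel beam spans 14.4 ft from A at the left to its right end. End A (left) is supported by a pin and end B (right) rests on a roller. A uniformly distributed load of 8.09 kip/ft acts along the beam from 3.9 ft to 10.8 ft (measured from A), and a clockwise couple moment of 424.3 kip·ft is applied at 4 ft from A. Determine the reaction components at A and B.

A_x = 0, A_y = -2.136 kip, B_y = 57.96 kip

Resultant of the distributed load: 8.09 × 6.9 = 55.821 kip at 7.35 ft from A.
ΣM about A: B_y·14.4 − (8.09·6.9)·7.35 − 424.3 = 0 → B_y = 834.58435/14.4 = 57.9572 ≈ 57.96 kip.
ΣF_y = 0: A_y + 57.9572 − 8.09·6.9 = 0 → A_y = -2.136 kip.
ΣF_x = 0: no horizontal applied forces, so A_x = 0.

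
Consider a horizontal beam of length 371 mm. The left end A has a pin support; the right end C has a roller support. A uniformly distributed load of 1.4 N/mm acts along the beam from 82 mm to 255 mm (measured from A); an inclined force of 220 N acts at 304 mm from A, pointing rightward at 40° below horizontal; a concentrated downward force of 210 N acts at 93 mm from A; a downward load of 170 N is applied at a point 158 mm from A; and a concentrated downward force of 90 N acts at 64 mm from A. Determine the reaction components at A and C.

Resultant of the distributed load: 1.4 × 173 = 242.2 N at 168.5 mm from A.
ΣM about A: C_y·371 − (1.4·173)·168.5 − 220·sin40°·304 − 210·93 − 170·158 − 90·64 = 0 → C_y = 135950/371 = 366.442 ≈ 366.4 N.
ΣF_y = 0: A_y + 366.442 − 1.4·173 − 220·sin40° − 210 − 170 − 90 = 0 → A_y = 487.2 N.
ΣF_x = 0: A_x + 220·cos40° = 0 → A_x = -168.5 N.

A_x = -168.5 N, A_y = 487.2 N, C_y = 366.4 N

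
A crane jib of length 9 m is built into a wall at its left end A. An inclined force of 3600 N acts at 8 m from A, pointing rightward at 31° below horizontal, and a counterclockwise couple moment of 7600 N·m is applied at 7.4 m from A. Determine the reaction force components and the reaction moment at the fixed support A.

A_x = -3086 N, A_y = 1854 N, M_A = 7233 N·m

ΣF_x = 0: A_x + 3600·cos31° = 0 → A_x = -3086 N.
ΣF_y = 0: A_y − 3600·sin31° = 0 → A_y = 1854 N.
ΣM about A: M_A − 3600·sin31°·8 + 7600 = 0 → M_A = 7233 N·m.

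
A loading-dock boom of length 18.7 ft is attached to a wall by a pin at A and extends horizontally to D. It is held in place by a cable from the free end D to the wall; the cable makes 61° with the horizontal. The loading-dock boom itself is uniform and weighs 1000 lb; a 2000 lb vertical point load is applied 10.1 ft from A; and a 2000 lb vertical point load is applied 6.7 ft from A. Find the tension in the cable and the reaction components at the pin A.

T = 2626 lb, A_x = 1273 lb, A_y = 2703 lb

ΣM about A: T·sin61°·18.7 − 1000·9.35 − 2000·10.1 − 2000·6.7 = 0 → T = 42950/(18.7·0.87462) = 2626.04 ≈ 2626 lb.
ΣF_x = 0: A_x − T·cos61° = 0 → A_x = 2626.04 × 0.48481 = 1273 lb.
ΣF_y = 0: A_y + T·sin61° − 1000 − 2000 − 2000 = 0 → A_y = 5000 − 2626.04 × 0.87462 = 2703 lb.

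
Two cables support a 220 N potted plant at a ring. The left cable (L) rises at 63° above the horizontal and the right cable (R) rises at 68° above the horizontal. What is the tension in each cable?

T_L = 109.2 N, T_R = 132.3 N

ΣF_x = 0: −T_L·cos63° + T_R·cos68° = 0 → T_R = 1.21191·T_L.
ΣF_y = 0: T_L·sin63° + T_R·sin68° = 220.
Substitute: T_L·(0.891007 + 1.21191·0.927184) = 220 → T_L = 109.199 ≈ 109.2 N.
Then T_R = 1.21191 × 109.199 = 132.3 N.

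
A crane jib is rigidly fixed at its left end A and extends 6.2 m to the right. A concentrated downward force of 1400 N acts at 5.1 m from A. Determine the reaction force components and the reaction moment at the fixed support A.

A_x = 0, A_y = 1400 N, M_A = 7140 N·m

ΣF_x = 0: A_x = 0.
ΣF_y = 0: A_y − 1400 = 0 → A_y = 1400 N.
ΣM about A: M_A − 1400·5.1 = 0 → M_A = 7140 N·m.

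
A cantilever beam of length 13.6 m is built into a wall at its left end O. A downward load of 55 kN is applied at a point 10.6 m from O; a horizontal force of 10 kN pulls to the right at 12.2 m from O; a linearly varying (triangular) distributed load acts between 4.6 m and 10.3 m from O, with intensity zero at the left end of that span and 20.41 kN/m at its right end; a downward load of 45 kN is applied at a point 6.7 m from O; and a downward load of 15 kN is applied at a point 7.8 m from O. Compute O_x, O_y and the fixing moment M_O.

Resultant of the triangular load: ½ × 20.41 × 5.7 = 58.1685 kN, acting at 8.4 m from O (one-third of the span from the peak).
ΣF_x = 0: O_x + 10 = 0 → O_x = -10.00 kN.
ΣF_y = 0: O_y − 55 − ½·20.41·5.7 − 45 − 15 = 0 → O_y = 173.2 kN.
ΣM about O: M_O − 55·10.6 − (½·20.41·5.7)·8.4 − 45·6.7 − 15·7.8 = 0 → M_O = 1490 kN·m.

O_x = -10.00 kN, O_y = 173.2 kN, M_O = 1490 kN·m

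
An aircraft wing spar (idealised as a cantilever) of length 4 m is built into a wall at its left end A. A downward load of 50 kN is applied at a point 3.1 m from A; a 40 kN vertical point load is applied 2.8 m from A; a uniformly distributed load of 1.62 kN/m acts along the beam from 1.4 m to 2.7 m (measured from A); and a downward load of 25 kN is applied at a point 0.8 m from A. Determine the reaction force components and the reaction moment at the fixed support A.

A_x = 0, A_y = 117.1 kN, M_A = 291.3 kN·m

Resultant of the distributed load: 1.62 × 1.3 = 2.106 kN at 2.05 m from A.
ΣF_x = 0: A_x = 0.
ΣF_y = 0: A_y − 50 − 40 − 1.62·1.3 − 25 = 0 → A_y = 117.1 kN.
ΣM about A: M_A − 50·3.1 − 40·2.8 − (1.62·1.3)·2.05 − 25·0.8 = 0 → M_A = 291.3 kN·m.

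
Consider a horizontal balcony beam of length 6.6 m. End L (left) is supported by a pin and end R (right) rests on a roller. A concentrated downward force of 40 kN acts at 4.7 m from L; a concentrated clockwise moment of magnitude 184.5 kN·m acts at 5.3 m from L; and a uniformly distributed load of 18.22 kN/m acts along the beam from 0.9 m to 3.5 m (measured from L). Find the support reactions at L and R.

L_x = 0, L_y = 15.14 kN, R_y = 72.23 kN

Resultant of the distributed load: 18.22 × 2.6 = 47.372 kN at 2.2 m from L.
Moments about L: R_y·6.6 − 40·4.7 − 184.5 − (18.22·2.6)·2.2 = 0 → R_y = 476.7184/6.6 = 72.2301 ≈ 72.23 kN.
ΣF_y = 0: L_y + 72.2301 − 40 − 18.22·2.6 = 0 → L_y = 15.14 kN.
ΣF_x = 0: no horizontal applied forces, so L_x = 0.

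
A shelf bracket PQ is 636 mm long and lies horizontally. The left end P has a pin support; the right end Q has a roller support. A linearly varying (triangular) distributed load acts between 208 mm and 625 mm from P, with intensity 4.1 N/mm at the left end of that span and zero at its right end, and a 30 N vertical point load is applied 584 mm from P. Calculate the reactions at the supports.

Resultant of the triangular load: ½ × 4.1 × 417 = 854.85 N, acting at 347 mm from P (one-third of the span from the peak).
Moments about P: Q_y·636 − (½·4.1·417)·347 − 30·584 = 0 → Q_y = 314152.95/636 = 493.951 ≈ 494.0 N.
ΣF_y = 0: P_y + 493.951 − ½·4.1·417 − 30 = 0 → P_y = 390.9 N.
ΣF_x = 0: no horizontal applied forces, so P_x = 0.

P_x = 0, P_y = 390.9 N, Q_y = 494.0 N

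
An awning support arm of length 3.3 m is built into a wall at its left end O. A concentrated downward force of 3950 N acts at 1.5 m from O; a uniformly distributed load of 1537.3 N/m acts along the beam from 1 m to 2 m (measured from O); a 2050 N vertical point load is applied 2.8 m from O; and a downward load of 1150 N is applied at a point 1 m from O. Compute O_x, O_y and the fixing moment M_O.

O_x = 0, O_y = 8687 N, M_O = 15120 N·m

Resultant of the distributed load: 1537.3 × 1 = 1537.3 N at 1.5 m from O.
ΣF_x = 0: O_x = 0.
ΣF_y = 0: O_y − 3950 − 1537.3·1 − 2050 − 1150 = 0 → O_y = 8687 N.
ΣM about O: M_O − 3950·1.5 − (1537.3·1)·1.5 − 2050·2.8 − 1150·1 = 0 → M_O = 15120 N·m.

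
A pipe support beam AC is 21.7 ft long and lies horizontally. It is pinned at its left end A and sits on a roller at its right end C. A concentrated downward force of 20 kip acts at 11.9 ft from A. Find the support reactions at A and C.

A_x = 0, A_y = 9.032 kip, C_y = 10.97 kip

Moments about A: C_y·21.7 − 20·11.9 = 0 → C_y = 238/21.7 = 10.9677 ≈ 10.97 kip.
ΣF_y = 0: A_y + 10.9677 − 20 = 0 → A_y = 9.032 kip.
ΣF_x = 0: no horizontal applied forces, so A_x = 0.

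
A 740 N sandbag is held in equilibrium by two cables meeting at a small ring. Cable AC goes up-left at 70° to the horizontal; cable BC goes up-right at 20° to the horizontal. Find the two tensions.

ΣF_x = 0: −T_AC·cos70° + T_BC·cos20° = 0 → T_BC = 0.36397·T_AC.
ΣF_y = 0: T_AC·sin70° + T_BC·sin20° = 740.
Substitute: T_AC·(0.939693 + 0.36397·0.34202) = 740 → T_AC = 695.372 ≈ 695.4 N.
Then T_BC = 0.36397 × 695.372 = 253.1 N.

T_AC = 695.4 N, T_BC = 253.1 N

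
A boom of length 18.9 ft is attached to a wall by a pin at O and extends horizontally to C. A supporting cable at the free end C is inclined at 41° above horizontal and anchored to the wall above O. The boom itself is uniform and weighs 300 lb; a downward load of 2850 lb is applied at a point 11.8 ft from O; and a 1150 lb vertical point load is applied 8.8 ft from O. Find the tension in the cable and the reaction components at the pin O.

ΣM about O: T·sin41°·18.9 − 300·9.45 − 2850·11.8 − 1150·8.8 = 0 → T = 46585/(18.9·0.656059) = 3757 lb.
ΣF_x = 0: O_x − T·cos41° = 0 → O_x = 3757 × 0.75471 = 2835 lb.
ΣF_y = 0: O_y + T·sin41° − 300 − 2850 − 1150 = 0 → O_y = 4300 − 3757 × 0.656059 = 1835 lb.

T = 3757 lb, O_x = 2835 lb, O_y = 1835 lb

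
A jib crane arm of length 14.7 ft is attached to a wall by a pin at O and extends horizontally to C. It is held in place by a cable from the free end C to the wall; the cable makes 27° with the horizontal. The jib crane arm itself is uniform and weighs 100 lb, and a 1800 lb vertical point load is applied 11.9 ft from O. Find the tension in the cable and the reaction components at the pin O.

ΣM about O: T·sin27°·14.7 − 100·7.35 − 1800·11.9 = 0 → T = 22155/(14.7·0.45399) = 3319.77 ≈ 3320 lb.
ΣF_x = 0: O_x − T·cos27° = 0 → O_x = 3319.77 × 0.891007 = 2958 lb.
ΣF_y = 0: O_y + T·sin27° − 100 − 1800 = 0 → O_y = 1900 − 3319.77 × 0.45399 = 392.9 lb.

T = 3320 lb, O_x = 2958 lb, O_y = 392.9 lb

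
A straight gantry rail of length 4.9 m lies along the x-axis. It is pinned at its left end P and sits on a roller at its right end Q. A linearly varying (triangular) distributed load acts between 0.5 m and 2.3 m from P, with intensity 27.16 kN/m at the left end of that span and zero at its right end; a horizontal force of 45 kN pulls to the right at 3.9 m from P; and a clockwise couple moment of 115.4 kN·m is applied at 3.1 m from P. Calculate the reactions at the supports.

P_x = -45.00 kN, P_y = -4.594 kN, Q_y = 29.04 kN

Resultant of the triangular load: ½ × 27.16 × 1.8 = 24.444 kN, acting at 1.1 m from P (one-third of the span from the peak).
Moments about P: Q_y·4.9 − (½·27.16·1.8)·1.1 − 115.4 = 0 → Q_y = 142.2884/4.9 = 29.0384 ≈ 29.04 kN.
ΣF_y = 0: P_y + 29.0384 − ½·27.16·1.8 = 0 → P_y = -4.594 kN.
ΣF_x = 0: P_x + 45 = 0 → P_x = -45.00 kN.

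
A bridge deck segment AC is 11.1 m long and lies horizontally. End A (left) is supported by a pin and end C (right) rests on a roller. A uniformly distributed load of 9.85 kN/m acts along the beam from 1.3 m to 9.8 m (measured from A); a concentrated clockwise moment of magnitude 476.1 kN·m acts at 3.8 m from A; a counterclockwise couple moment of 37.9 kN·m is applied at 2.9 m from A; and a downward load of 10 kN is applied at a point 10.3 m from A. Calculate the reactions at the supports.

Resultant of the distributed load: 9.85 × 8.5 = 83.725 kN at 5.55 m from A.
ΣM about A: C_y·11.1 − (9.85·8.5)·5.55 − 476.1 + 37.9 − 10·10.3 = 0 → C_y = 1005.87375/11.1 = 90.6193 ≈ 90.62 kN.
ΣF_y = 0: A_y + 90.6193 − 9.85·8.5 − 10 = 0 → A_y = 3.106 kN.
ΣF_x = 0: no horizontal applied forces, so A_x = 0.

A_x = 0, A_y = 3.106 kN, C_y = 90.62 kN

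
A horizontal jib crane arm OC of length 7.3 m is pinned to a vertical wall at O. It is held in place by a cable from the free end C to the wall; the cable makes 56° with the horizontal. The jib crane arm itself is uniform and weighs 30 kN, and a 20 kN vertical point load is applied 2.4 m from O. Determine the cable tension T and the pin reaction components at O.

ΣM about O: T·sin56°·7.3 − 30·3.65 − 20·2.4 = 0 → T = 157.5/(7.3·0.829038) = 26.0246 ≈ 26.02 kN.
ΣF_x = 0: O_x − T·cos56° = 0 → O_x = 26.0246 × 0.559193 = 14.55 kN.
ΣF_y = 0: O_y + T·sin56° − 30 − 20 = 0 → O_y = 50 − 26.0246 × 0.829038 = 28.42 kN.

T = 26.02 kN, O_x = 14.55 kN, O_y = 28.42 kN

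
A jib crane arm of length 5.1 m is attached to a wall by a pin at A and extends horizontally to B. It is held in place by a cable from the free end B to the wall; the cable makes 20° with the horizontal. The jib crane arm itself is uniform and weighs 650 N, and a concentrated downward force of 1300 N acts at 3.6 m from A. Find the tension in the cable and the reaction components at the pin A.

ΣM about A: T·sin20°·5.1 − 650·2.55 − 1300·3.6 = 0 → T = 6337.5/(5.1·0.34202) = 3633.26 ≈ 3633 N.
ΣF_x = 0: A_x − T·cos20° = 0 → A_x = 3633.26 × 0.939693 = 3414 N.
ΣF_y = 0: A_y + T·sin20° − 650 − 1300 = 0 → A_y = 1950 − 3633.26 × 0.34202 = 707.4 N.

T = 3633 N, A_x = 3414 N, A_y = 707.4 N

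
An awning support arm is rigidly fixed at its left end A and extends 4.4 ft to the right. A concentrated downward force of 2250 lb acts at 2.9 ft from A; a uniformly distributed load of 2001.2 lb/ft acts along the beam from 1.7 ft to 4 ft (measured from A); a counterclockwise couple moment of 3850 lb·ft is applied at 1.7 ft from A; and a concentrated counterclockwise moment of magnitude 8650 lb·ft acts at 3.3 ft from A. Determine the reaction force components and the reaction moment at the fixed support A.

A_x = 0, A_y = 6853 lb, M_A = 7143 lb·ft

Resultant of the distributed load: 2001.2 × 2.3 = 4602.76 lb at 2.85 ft from A.
ΣF_x = 0: A_x = 0.
ΣF_y = 0: A_y − 2250 − 2001.2·2.3 = 0 → A_y = 6853 lb.
ΣM about A: M_A − 2250·2.9 − (2001.2·2.3)·2.85 + 3850 + 8650 = 0 → M_A = 7143 lb·ft.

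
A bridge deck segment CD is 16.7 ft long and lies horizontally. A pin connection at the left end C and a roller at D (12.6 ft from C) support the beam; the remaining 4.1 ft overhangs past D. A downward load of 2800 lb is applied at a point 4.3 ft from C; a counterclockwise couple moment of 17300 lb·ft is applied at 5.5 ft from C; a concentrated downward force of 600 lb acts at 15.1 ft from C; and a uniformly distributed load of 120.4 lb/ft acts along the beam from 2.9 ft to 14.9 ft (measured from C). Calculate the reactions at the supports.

C_x = 0, C_y = 3523 lb, D_y = 1322 lb

Resultant of the distributed load: 120.4 × 12 = 1444.8 lb at 8.9 ft from C.
Moments about C: D_y·12.6 − 2800·4.3 + 17300 − 600·15.1 − (120.4·12)·8.9 = 0 → D_y = 16658.72/12.6 = 1322.12 ≈ 1322 lb.
ΣF_y = 0: C_y + 1322.12 − 2800 − 600 − 120.4·12 = 0 → C_y = 3523 lb.
ΣF_x = 0: no horizontal applied forces, so C_x = 0.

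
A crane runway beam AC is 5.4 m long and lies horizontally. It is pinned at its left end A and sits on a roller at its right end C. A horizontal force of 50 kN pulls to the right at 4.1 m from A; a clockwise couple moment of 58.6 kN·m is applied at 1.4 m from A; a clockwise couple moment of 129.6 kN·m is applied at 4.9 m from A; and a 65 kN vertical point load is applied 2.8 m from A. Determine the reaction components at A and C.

A_x = -50.00 kN, A_y = -3.556 kN, C_y = 68.56 kN

Moments about A: C_y·5.4 − 58.6 − 129.6 − 65·2.8 = 0 → C_y = 370.2/5.4 = 68.5556 ≈ 68.56 kN.
ΣF_y = 0: A_y + 68.5556 − 65 = 0 → A_y = -3.556 kN.
ΣF_x = 0: A_x + 50 = 0 → A_x = -50.00 kN.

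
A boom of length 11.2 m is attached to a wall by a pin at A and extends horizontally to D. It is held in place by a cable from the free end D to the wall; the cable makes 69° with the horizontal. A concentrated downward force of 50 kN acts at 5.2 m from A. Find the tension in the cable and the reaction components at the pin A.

T = 24.87 kN, A_x = 8.911 kN, A_y = 26.79 kN

ΣM about A: T·sin69°·11.2 − 50·5.2 = 0 → T = 260/(11.2·0.93358) = 24.8659 ≈ 24.87 kN.
ΣF_x = 0: A_x − T·cos69° = 0 → A_x = 24.8659 × 0.358368 = 8.911 kN.
ΣF_y = 0: A_y + T·sin69° − 50 = 0 → A_y = 50 − 24.8659 × 0.93358 = 26.79 kN.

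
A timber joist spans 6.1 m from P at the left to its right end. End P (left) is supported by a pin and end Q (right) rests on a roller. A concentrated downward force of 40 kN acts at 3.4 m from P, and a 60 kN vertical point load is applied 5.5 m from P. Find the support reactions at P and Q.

P_x = 0, P_y = 23.61 kN, Q_y = 76.39 kN

Taking moments about P: Q_y·6.1 − 40·3.4 − 60·5.5 = 0 → Q_y = 466/6.1 = 76.3934 ≈ 76.39 kN.
ΣF_y = 0: P_y + 76.3934 − 40 − 60 = 0 → P_y = 23.61 kN.
ΣF_x = 0: no horizontal applied forces, so P_x = 0.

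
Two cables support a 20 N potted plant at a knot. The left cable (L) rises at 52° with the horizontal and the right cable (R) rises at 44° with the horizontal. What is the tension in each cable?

T_L = 14.47 N, T_R = 12.38 N

ΣF_x = 0: −T_L·cos52° + T_R·cos44° = 0 → T_R = 0.85587·T_L.
ΣF_y = 0: T_L·sin52° + T_R·sin44° = 20.
Substitute: T_L·(0.788011 + 0.85587·0.694658) = 20 → T_L = 14.466 ≈ 14.47 N.
Then T_R = 0.85587 × 14.466 = 12.38 N.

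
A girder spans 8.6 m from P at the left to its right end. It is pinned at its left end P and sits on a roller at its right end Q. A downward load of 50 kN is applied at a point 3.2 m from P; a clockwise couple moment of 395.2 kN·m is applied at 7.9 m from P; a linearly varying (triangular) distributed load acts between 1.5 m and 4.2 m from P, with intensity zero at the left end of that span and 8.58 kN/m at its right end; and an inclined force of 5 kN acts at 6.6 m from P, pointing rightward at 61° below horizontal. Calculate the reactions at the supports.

Resultant of the triangular load: ½ × 8.58 × 2.7 = 11.583 kN, acting at 3.3 m from P (one-third of the span from the peak).
Moments about P: Q_y·8.6 − 50·3.2 − 395.2 − (½·8.58·2.7)·3.3 − 5·sin61°·6.6 = 0 → Q_y = 622.286/8.6 = 72.3588 ≈ 72.36 kN.
ΣF_y = 0: P_y + 72.3588 − 50 − ½·8.58·2.7 − 5·sin61° = 0 → P_y = -6.403 kN.
ΣF_x = 0: P_x + 5·cos61° = 0 → P_x = -2.424 kN.

P_x = -2.424 kN, P_y = -6.403 kN, Q_y = 72.36 kN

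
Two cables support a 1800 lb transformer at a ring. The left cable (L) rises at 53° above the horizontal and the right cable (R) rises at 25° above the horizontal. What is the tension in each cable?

T_L = 1668 lb, T_R = 1107 lb

ΣF_x = 0: −T_L·cos53° + T_R·cos25° = 0 → T_R = 0.664029·T_L.
ΣF_y = 0: T_L·sin53° + T_R·sin25° = 1800.
Substitute: T_L·(0.798636 + 0.664029·0.422618) = 1800 → T_L = 1667.8 ≈ 1668 lb.
Then T_R = 0.664029 × 1667.8 = 1107 lb.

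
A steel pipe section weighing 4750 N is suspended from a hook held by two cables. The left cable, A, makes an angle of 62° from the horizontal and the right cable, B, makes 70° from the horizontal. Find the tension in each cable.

T_A = 2186 N, T_B = 3001 N

ΣF_x = 0: −T_A·cos62° + T_B·cos70° = 0 → T_B = 1.37264·T_A.
ΣF_y = 0: T_A·sin62° + T_B·sin70° = 4750.
Substitute: T_A·(0.882948 + 1.37264·0.939693) = 4750 → T_A = 2186.11 ≈ 2186 N.
Then T_B = 1.37264 × 2186.11 = 3001 N.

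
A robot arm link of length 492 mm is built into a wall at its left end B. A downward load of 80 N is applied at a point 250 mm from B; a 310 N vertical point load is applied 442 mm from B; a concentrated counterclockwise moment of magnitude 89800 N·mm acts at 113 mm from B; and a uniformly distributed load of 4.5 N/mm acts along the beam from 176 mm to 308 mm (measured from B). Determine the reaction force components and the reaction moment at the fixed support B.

B_x = 0, B_y = 984.0 N, M_B = 211000 N·mm

Resultant of the distributed load: 4.5 × 132 = 594 N at 242 mm from B.
ΣF_x = 0: B_x = 0.
ΣF_y = 0: B_y − 80 − 310 − 4.5·132 = 0 → B_y = 984.0 N.
ΣM about B: M_B − 80·250 − 310·442 + 89800 − (4.5·132)·242 = 0 → M_B = 211000 N·mm.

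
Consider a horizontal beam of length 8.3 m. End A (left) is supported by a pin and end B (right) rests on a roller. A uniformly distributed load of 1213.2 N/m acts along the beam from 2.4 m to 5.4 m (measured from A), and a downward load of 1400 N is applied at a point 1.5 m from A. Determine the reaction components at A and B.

A_x = 0, A_y = 3076 N, B_y = 1963 N

Resultant of the distributed load: 1213.2 × 3 = 3639.6 N at 3.9 m from A.
ΣM about A: B_y·8.3 − (1213.2·3)·3.9 − 1400·1.5 = 0 → B_y = 16294.44/8.3 = 1963.19 ≈ 1963 N.
ΣF_y = 0: A_y + 1963.19 − 1213.2·3 − 1400 = 0 → A_y = 3076 N.
ΣF_x = 0: no horizontal applied forces, so A_x = 0.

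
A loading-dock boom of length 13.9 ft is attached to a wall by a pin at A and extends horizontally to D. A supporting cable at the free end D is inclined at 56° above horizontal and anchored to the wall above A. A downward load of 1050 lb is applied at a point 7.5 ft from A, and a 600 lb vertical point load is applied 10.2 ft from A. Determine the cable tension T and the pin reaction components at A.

T = 1214 lb, A_x = 679.1 lb, A_y = 643.2 lb

ΣM about A: T·sin56°·13.9 − 1050·7.5 − 600·10.2 = 0 → T = 13995/(13.9·0.829038) = 1214.46 ≈ 1214 lb.
ΣF_x = 0: A_x − T·cos56° = 0 → A_x = 1214.46 × 0.559193 = 679.1 lb.
ΣF_y = 0: A_y + T·sin56° − 1050 − 600 = 0 → A_y = 1650 − 1214.46 × 0.829038 = 643.2 lb.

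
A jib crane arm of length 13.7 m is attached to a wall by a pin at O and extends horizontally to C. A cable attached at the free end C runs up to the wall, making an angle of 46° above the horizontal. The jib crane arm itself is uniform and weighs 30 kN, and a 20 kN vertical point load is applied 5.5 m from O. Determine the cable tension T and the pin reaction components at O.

T = 32.01 kN, O_x = 22.24 kN, O_y = 26.97 kN

ΣM about O: T·sin46°·13.7 − 30·6.85 − 20·5.5 = 0 → T = 315.5/(13.7·0.71934) = 32.0143 ≈ 32.01 kN.
ΣF_x = 0: O_x − T·cos46° = 0 → O_x = 32.0143 × 0.694658 = 22.24 kN.
ΣF_y = 0: O_y + T·sin46° − 30 − 20 = 0 → O_y = 50 − 32.0143 × 0.71934 = 26.97 kN.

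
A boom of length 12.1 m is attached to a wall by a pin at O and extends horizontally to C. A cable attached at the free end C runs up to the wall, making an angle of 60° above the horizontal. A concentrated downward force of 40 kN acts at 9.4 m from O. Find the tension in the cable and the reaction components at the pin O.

T = 35.88 kN, O_x = 17.94 kN, O_y = 8.926 kN

ΣM about O: T·sin60°·12.1 − 40·9.4 = 0 → T = 376/(12.1·0.866025) = 35.8816 ≈ 35.88 kN.
ΣF_x = 0: O_x − T·cos60° = 0 → O_x = 35.8816 × 0.5 = 17.94 kN.
ΣF_y = 0: O_y + T·sin60° − 40 = 0 → O_y = 40 − 35.8816 × 0.866025 = 8.926 kN.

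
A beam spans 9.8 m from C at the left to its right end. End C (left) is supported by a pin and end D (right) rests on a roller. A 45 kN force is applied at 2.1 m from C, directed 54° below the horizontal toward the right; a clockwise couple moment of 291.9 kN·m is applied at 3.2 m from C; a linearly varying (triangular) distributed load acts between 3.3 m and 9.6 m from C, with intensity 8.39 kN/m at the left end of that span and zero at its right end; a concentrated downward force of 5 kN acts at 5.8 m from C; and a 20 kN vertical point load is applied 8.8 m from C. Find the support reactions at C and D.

C_x = -26.45 kN, C_y = 14.77 kN, D_y = 73.07 kN

Resultant of the triangular load: ½ × 8.39 × 6.3 = 26.4285 kN, acting at 5.4 m from C (one-third of the span from the peak).
Moments about C: D_y·9.8 − 45·sin54°·2.1 − 291.9 − (½·8.39·6.3)·5.4 − 5·5.8 − 20·8.8 = 0 → D_y = 716.066/9.8 = 73.068 ≈ 73.07 kN.
ΣF_y = 0: C_y + 73.068 − 45·sin54° − ½·8.39·6.3 − 5 − 20 = 0 → C_y = 14.77 kN.
ΣF_x = 0: C_x + 45·cos54° = 0 → C_x = -26.45 kN.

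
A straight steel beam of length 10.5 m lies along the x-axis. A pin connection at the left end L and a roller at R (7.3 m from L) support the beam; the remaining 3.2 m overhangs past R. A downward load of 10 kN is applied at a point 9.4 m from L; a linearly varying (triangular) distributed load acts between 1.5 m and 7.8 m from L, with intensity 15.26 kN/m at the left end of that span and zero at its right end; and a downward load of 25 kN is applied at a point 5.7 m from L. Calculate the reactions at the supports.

L_x = 0, L_y = 26.97 kN, R_y = 56.10 kN

Resultant of the triangular load: ½ × 15.26 × 6.3 = 48.069 kN, acting at 3.6 m from L (one-third of the span from the peak).
ΣM about L: R_y·7.3 − 10·9.4 − (½·15.26·6.3)·3.6 − 25·5.7 = 0 → R_y = 409.5484/7.3 = 56.1025 ≈ 56.10 kN.
ΣF_y = 0: L_y + 56.1025 − 10 − ½·15.26·6.3 − 25 = 0 → L_y = 26.97 kN.
ΣF_x = 0: no horizontal applied forces, so L_x = 0.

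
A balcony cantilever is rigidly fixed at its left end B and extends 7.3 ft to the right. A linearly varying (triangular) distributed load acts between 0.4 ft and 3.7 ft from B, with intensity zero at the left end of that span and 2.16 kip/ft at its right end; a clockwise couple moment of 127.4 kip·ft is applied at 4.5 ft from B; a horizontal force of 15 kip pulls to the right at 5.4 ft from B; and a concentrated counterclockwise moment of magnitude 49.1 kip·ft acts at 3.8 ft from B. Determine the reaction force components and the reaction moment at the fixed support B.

Resultant of the triangular load: ½ × 2.16 × 3.3 = 3.564 kip, acting at 2.6 ft from B (one-third of the span from the peak).
ΣF_x = 0: B_x + 15 = 0 → B_x = -15.00 kip.
ΣF_y = 0: B_y − ½·2.16·3.3 = 0 → B_y = 3.564 kip.
ΣM about B: M_B − (½·2.16·3.3)·2.6 − 127.4 + 49.1 = 0 → M_B = 87.57 kip·ft.

B_x = -15.00 kip, B_y = 3.564 kip, M_B = 87.57 kip·ft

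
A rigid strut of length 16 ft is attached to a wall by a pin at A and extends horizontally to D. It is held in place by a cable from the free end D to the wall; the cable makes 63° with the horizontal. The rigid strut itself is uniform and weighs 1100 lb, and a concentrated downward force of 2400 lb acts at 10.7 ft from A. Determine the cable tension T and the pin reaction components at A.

T = 2419 lb, A_x = 1098 lb, A_y = 1345 lb

ΣM about A: T·sin63°·16 − 1100·8 − 2400·10.7 = 0 → T = 34480/(16·0.891007) = 2418.61 ≈ 2419 lb.
ΣF_x = 0: A_x − T·cos63° = 0 → A_x = 2418.61 × 0.45399 = 1098 lb.
ΣF_y = 0: A_y + T·sin63° − 1100 − 2400 = 0 → A_y = 3500 − 2418.61 × 0.891007 = 1345 lb.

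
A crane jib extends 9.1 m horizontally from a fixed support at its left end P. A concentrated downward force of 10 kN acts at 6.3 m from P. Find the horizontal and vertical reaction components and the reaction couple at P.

P_x = 0, P_y = 10.00 kN, M_P = 63.00 kN·m

ΣF_x = 0: P_x = 0.
ΣF_y = 0: P_y − 10 = 0 → P_y = 10.00 kN.
ΣM about P: M_P − 10·6.3 = 0 → M_P = 63.00 kN·m.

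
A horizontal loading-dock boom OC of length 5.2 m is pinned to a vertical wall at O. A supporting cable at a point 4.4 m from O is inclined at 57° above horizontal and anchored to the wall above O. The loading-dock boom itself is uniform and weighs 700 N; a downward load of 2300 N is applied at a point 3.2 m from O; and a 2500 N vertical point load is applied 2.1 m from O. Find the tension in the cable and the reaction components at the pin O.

ΣM about O: T·sin57°·4.4 − 700·2.6 − 2300·3.2 − 2500·2.1 = 0 → T = 14430/(4.4·0.838671) = 3910.41 ≈ 3910 N.
ΣF_x = 0: O_x − T·cos57° = 0 → O_x = 3910.41 × 0.544639 = 2130 N.
ΣF_y = 0: O_y + T·sin57° − 700 − 2300 − 2500 = 0 → O_y = 5500 − 3910.41 × 0.838671 = 2220 N.

T = 3910 N, O_x = 2130 N, O_y = 2220 N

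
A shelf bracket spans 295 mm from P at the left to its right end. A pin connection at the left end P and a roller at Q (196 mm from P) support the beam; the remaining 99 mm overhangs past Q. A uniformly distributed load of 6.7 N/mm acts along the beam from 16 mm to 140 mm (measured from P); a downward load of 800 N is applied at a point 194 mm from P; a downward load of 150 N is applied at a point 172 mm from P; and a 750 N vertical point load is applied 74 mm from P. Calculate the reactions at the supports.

Resultant of the distributed load: 6.7 × 124 = 830.8 N at 78 mm from P.
Taking moments about P: Q_y·196 − (6.7·124)·78 − 800·194 − 150·172 − 750·74 = 0 → Q_y = 301302.4/196 = 1537.26 ≈ 1537 N.
ΣF_y = 0: P_y + 1537.26 − 6.7·124 − 800 − 150 − 750 = 0 → P_y = 993.5 N.
ΣF_x = 0: no horizontal applied forces, so P_x = 0.

P_x = 0, P_y = 993.5 N, Q_y = 1537 N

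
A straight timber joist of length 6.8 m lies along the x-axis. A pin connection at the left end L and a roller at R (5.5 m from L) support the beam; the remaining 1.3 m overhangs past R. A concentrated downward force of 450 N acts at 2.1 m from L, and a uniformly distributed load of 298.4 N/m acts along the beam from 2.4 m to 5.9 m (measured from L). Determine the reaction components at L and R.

Resultant of the distributed load: 298.4 × 3.5 = 1044.4 N at 4.15 m from L.
Moments about L: R_y·5.5 − 450·2.1 − (298.4·3.5)·4.15 = 0 → R_y = 5279.26/5.5 = 959.865 ≈ 959.9 N.
ΣF_y = 0: L_y + 959.865 − 450 − 298.4·3.5 = 0 → L_y = 534.5 N.
ΣF_x = 0: no horizontal applied forces, so L_x = 0.

L_x = 0, L_y = 534.5 N, R_y = 959.9 N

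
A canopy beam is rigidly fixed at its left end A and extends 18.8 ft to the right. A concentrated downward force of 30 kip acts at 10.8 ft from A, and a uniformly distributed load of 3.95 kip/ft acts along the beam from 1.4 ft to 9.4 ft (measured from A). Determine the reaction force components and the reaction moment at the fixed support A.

Resultant of the distributed load: 3.95 × 8 = 31.6 kip at 5.4 ft from A.
ΣF_x = 0: A_x = 0.
ΣF_y = 0: A_y − 30 − 3.95·8 = 0 → A_y = 61.60 kip.
ΣM about A: M_A − 30·10.8 − (3.95·8)·5.4 = 0 → M_A = 494.6 kip·ft.

A_x = 0, A_y = 61.60 kip, M_A = 494.6 kip·ft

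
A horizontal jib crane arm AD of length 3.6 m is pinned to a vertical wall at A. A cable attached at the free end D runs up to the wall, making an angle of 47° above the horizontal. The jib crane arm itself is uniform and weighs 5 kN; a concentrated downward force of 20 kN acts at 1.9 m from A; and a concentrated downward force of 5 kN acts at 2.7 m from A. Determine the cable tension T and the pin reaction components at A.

T = 22.98 kN, A_x = 15.67 kN, A_y = 13.19 kN

ΣM about A: T·sin47°·3.6 − 5·1.8 − 20·1.9 − 5·2.7 = 0 → T = 60.5/(3.6·0.731354) = 22.9787 ≈ 22.98 kN.
ΣF_x = 0: A_x − T·cos47° = 0 → A_x = 22.9787 × 0.681998 = 15.67 kN.
ΣF_y = 0: A_y + T·sin47° − 5 − 20 − 5 = 0 → A_y = 30 − 22.9787 × 0.731354 = 13.19 kN.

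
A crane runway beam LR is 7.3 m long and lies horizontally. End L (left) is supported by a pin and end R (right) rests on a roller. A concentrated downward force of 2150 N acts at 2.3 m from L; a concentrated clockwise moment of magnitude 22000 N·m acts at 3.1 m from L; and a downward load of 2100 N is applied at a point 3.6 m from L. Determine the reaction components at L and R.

L_x = 0, L_y = -476.7 N, R_y = 4727 N

Taking moments about L: R_y·7.3 − 2150·2.3 − 22000 − 2100·3.6 = 0 → R_y = 34505/7.3 = 4726.71 ≈ 4727 N.
ΣF_y = 0: L_y + 4726.71 − 2150 − 2100 = 0 → L_y = -476.7 N.
ΣF_x = 0: no horizontal applied forces, so L_x = 0.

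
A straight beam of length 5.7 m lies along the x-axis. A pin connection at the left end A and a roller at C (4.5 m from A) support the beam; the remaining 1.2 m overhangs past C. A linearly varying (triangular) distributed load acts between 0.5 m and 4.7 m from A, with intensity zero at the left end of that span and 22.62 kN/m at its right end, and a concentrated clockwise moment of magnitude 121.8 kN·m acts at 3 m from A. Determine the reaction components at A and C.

A_x = 0, A_y = -14.40 kN, C_y = 61.90 kN

Resultant of the triangular load: ½ × 22.62 × 4.2 = 47.502 kN, acting at 3.3 m from A (one-third of the span from the peak).
Moments about A: C_y·4.5 − (½·22.62·4.2)·3.3 − 121.8 = 0 → C_y = 278.5566/4.5 = 61.9015 ≈ 61.90 kN.
ΣF_y = 0: A_y + 61.9015 − ½·22.62·4.2 = 0 → A_y = -14.40 kN.
ΣF_x = 0: no horizontal applied forces, so A_x = 0.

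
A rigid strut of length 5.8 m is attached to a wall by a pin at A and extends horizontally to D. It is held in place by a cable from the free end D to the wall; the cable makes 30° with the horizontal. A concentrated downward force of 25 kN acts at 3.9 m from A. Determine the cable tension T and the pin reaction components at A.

T = 33.62 kN, A_x = 29.12 kN, A_y = 8.190 kN

ΣM about A: T·sin30°·5.8 − 25·3.9 = 0 → T = 97.5/(5.8·0.5) = 33.6207 ≈ 33.62 kN.
ΣF_x = 0: A_x − T·cos30° = 0 → A_x = 33.6207 × 0.866025 = 29.12 kN.
ΣF_y = 0: A_y + T·sin30° − 25 = 0 → A_y = 25 − 33.6207 × 0.5 = 8.190 kN.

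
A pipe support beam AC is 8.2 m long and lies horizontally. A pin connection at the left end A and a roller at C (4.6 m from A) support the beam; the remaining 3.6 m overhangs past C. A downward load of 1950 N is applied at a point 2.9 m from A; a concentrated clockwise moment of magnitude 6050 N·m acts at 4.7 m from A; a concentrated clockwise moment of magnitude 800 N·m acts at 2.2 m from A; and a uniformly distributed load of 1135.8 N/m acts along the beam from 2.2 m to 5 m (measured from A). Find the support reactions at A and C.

Resultant of the distributed load: 1135.8 × 2.8 = 3180.24 N at 3.6 m from A.
ΣM about A: C_y·4.6 − 1950·2.9 − 6050 − 800 − (1135.8·2.8)·3.6 = 0 → C_y = 23953.864/4.6 = 5207.36 ≈ 5207 N.
ΣF_y = 0: A_y + 5207.36 − 1950 − 1135.8·2.8 = 0 → A_y = -77.12 N.
ΣF_x = 0: no horizontal applied forces, so A_x = 0.

A_x = 0, A_y = -77.12 N, C_y = 5207 N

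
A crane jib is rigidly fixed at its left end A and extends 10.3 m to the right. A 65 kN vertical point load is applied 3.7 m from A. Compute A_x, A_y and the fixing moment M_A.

A_x = 0, A_y = 65.00 kN, M_A = 240.5 kN·m

ΣF_x = 0: A_x = 0.
ΣF_y = 0: A_y − 65 = 0 → A_y = 65.00 kN.
ΣM about A: M_A − 65·3.7 = 0 → M_A = 240.5 kN·m.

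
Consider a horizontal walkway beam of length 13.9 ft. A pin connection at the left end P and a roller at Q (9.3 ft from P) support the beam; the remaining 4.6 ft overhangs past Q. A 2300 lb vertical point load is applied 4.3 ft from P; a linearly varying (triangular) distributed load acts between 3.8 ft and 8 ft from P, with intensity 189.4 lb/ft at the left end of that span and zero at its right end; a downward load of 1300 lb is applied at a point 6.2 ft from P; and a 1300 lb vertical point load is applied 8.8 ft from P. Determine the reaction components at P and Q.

Resultant of the triangular load: ½ × 189.4 × 4.2 = 397.74 lb, acting at 5.2 ft from P (one-third of the span from the peak).
Moments about P: Q_y·9.3 − 2300·4.3 − (½·189.4·4.2)·5.2 − 1300·6.2 − 1300·8.8 = 0 → Q_y = 31458.248/9.3 = 3382.61 ≈ 3383 lb.
ΣF_y = 0: P_y + 3382.61 − 2300 − ½·189.4·4.2 − 1300 − 1300 = 0 → P_y = 1915 lb.
ΣF_x = 0: no horizontal applied forces, so P_x = 0.

P_x = 0, P_y = 1915 lb, Q_y = 3383 lb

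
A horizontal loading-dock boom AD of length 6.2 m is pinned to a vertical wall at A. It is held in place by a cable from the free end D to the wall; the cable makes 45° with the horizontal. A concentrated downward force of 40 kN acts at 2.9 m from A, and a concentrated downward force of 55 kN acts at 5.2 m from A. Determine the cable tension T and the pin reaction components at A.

T = 91.70 kN, A_x = 64.84 kN, A_y = 30.16 kN

ΣM about A: T·sin45°·6.2 − 40·2.9 − 55·5.2 = 0 → T = 402/(6.2·0.707107) = 91.6958 ≈ 91.70 kN.
ΣF_x = 0: A_x − T·cos45° = 0 → A_x = 91.6958 × 0.707107 = 64.84 kN.
ΣF_y = 0: A_y + T·sin45° − 40 − 55 = 0 → A_y = 95 − 91.6958 × 0.707107 = 30.16 kN.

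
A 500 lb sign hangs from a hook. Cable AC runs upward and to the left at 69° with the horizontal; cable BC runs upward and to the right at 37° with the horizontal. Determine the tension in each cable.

ΣF_x = 0: −T_AC·cos69° + T_BC·cos37° = 0 → T_BC = 0.448725·T_AC.
ΣF_y = 0: T_AC·sin69° + T_BC·sin37° = 500.
Substitute: T_AC·(0.93358 + 0.448725·0.601815) = 500 → T_AC = 415.41 ≈ 415.4 lb.
Then T_BC = 0.448725 × 415.41 = 186.4 lb.

T_AC = 415.4 lb, T_BC = 186.4 lb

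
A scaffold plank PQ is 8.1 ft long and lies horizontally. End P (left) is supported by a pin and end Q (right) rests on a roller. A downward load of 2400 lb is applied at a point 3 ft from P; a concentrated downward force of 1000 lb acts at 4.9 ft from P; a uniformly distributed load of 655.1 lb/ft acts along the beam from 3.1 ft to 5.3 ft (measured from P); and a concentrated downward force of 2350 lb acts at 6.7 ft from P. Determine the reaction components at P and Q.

P_x = 0, P_y = 3006 lb, Q_y = 4185 lb

Resultant of the distributed load: 655.1 × 2.2 = 1441.22 lb at 4.2 ft from P.
Taking moments about P: Q_y·8.1 − 2400·3 − 1000·4.9 − (655.1·2.2)·4.2 − 2350·6.7 = 0 → Q_y = 33898.124/8.1 = 4184.95 ≈ 4185 lb.
ΣF_y = 0: P_y + 4184.95 − 2400 − 1000 − 655.1·2.2 − 2350 = 0 → P_y = 3006 lb.
ΣF_x = 0: no horizontal applied forces, so P_x = 0.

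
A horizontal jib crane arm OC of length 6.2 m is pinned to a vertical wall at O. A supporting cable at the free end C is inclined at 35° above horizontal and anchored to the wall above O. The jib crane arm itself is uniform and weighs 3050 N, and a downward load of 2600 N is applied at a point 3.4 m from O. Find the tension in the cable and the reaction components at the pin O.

T = 5145 N, O_x = 4214 N, O_y = 2699 N

ΣM about O: T·sin35°·6.2 − 3050·3.1 − 2600·3.4 = 0 → T = 18295/(6.2·0.573576) = 5144.58 ≈ 5145 N.
ΣF_x = 0: O_x − T·cos35° = 0 → O_x = 5144.58 × 0.819152 = 4214 N.
ΣF_y = 0: O_y + T·sin35° − 3050 − 2600 = 0 → O_y = 5650 − 5144.58 × 0.573576 = 2699 N.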